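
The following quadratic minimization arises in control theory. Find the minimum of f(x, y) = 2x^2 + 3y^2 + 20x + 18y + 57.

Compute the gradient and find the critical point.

f(x,y) = 2x^2 + 3y^2 + 20x + 18y + 57
df/dx = 4x + (20) = 0  =>  x = -5
df/dy = 6y + (18) = 0  =>  y = -3
f(-5, -3) = 2*(-5)^2 + 3*(-3)^2 + 20*(-5) + 18*(-3) + 57 = -20
Hessian is diagonal with entries 4, 6 > 0, so this is a minimum.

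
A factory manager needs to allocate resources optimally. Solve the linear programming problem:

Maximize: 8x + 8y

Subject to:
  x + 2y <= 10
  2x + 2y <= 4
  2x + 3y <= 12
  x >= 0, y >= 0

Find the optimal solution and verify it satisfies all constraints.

Feasible vertices: (0, 0), (0, 2), (2, 0)
Objective 8x + 8y at each vertex:
  (0, 0): 0
  (0, 2): 16
  (2, 0): 16
Maximum is 16 at (0, 2).
Verify constraints at (x, y) = (0, 2):
  1*0 + 2*2 = 4 <= 10
  2*0 + 2*2 = 4 <= 4 (active)
  2*0 + 3*2 = 6 <= 12
  x = 0 >= 0, y = 2 >= 0. All constraints satisfied.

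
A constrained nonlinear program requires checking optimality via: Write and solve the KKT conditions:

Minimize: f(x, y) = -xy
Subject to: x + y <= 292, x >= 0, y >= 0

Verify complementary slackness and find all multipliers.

Problem: min -xy s.t. x + y <= 292 (multiplier lambda), x >= 0 (mu_x), y >= 0 (mu_y)
KKT stationarity: -y + lambda - mu_x = 0, -x + lambda - mu_y = 0, with lambda, mu_x, mu_y >= 0
Complementary slackness: lambda*(x + y - 292) = 0, mu_x*x = 0, mu_y*y = 0
If lambda = 0: y = -mu_x <= 0 and x = -mu_y <= 0 force x = y = 0 with f = 0; but x = y = 146 is feasible with f = -21316 < 0, so this is not the minimum. Hence lambda > 0 and x + y = 292.
Try x > 0, y > 0 (so mu_x = mu_y = 0): y = lambda, x = lambda => x = y = lambda
x + y = 292 => 2*lambda = 292 => lambda = 146
x* = y* = 146 > 0, consistent with mu_x = mu_y = 0.
(Any feasible point with x = 0 or y = 0 has f = 0 > -21316, so the minimum is not on those boundaries.)
min(-xy) = -21316 (i.e. max xy = 21316)
Multipliers: lambda = 146, mu_x = 0, mu_y = 0
Complementary slackness: lambda*(x + y - 292) = 146*(146 + 146 - 292) = 0, mu_x*x = 0*146 = 0, mu_y*y = 0*146 = 0. Satisfied.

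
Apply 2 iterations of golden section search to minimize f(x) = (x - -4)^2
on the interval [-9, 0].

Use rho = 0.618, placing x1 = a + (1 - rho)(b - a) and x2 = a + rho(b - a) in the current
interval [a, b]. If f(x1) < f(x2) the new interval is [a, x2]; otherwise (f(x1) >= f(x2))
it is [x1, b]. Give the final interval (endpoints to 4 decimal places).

Golden section search for min of f(x) = (x - -4)^2 on [-9, 0].
Each step: x1 = a + (1 - rho)(b - a), x2 = a + rho(b - a); if f(x1) < f(x2) keep [a, x2], otherwise keep [x1, b].
Step 1: [-9.0000, 0.0000], x1=-5.5620 (f=2.4398), x2=-3.4380 (f=0.3158); f(x1) > f(x2) => keep [-5.5620, 0.0000]
Step 2: [-5.5620, 0.0000], x1=-3.4373 (f=0.3166), x2=-2.1247 (f=3.5168); f(x1) < f(x2) => keep [-5.5620, -2.1247]
Final interval: [-5.5620, -2.1247]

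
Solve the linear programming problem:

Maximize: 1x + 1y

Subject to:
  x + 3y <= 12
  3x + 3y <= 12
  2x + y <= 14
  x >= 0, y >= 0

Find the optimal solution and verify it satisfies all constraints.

Feasible vertices: (0, 0), (0, 4), (4, 0)
Objective 1x + 1y at each vertex:
  (0, 0): 0
  (0, 4): 4
  (4, 0): 4
Maximum is 4 at (0, 4).
Verify constraints at (x, y) = (0, 4):
  1*0 + 3*4 = 12 <= 12 (active)
  3*0 + 3*4 = 12 <= 12 (active)
  2*0 + 1*4 = 4 <= 14
  x = 0 >= 0, y = 4 >= 0. All constraints satisfied.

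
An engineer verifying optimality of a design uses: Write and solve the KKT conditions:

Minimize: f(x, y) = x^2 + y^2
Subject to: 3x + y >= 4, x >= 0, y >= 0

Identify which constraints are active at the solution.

KKT conditions for min x^2 + y^2 s.t. 3x + 1y >= 4, x >= 0, y >= 0:
Stationarity: 2x = mu*3 + mu_x, 2y = mu*1 + mu_y, with mu, mu_x, mu_y >= 0
Complementary slackness: mu*(3x + y - 4) = 0, mu_x*x = 0, mu_y*y = 0
(0, 0) is infeasible (3*0 + 1*0 < 4), so if mu = 0 stationarity would force x = mu_x/2 >= 0, y = mu_y/2 >= 0 with mu_x*x = mu_y*y = 0, i.e. x = y = 0: contradiction. Hence mu > 0 and 3x + y = 4 is active.
Try x > 0, y > 0 (so mu_x = mu_y = 0): x = 3*mu/2, y = 1*mu/2
Substitute: 3*(3*mu/2) + 1*(1*mu/2) = 4
  mu*10/2 = 4 => mu = 4/5
x* = 6/5 > 0, y* = 2/5 > 0, consistent with mu_x = mu_y = 0.
f is convex and the constraints are linear, so this KKT point is the global minimum.
f* = 8/5
Active constraints: 3x + y >= 4 (holds with equality, mu = 4/5 > 0); x >= 0 and y >= 0 are inactive (mu_x = mu_y = 0).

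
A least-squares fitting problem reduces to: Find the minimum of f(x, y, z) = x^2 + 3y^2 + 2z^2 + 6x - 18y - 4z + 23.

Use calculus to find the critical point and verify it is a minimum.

f(x,y,z) = x^2 + 3y^2 + 2z^2 + 6x - 18y - 4z + 23
df/dx = 2x + (6) = 0 => x = -3
df/dy = 6y + (-18) = 0 => y = 3
df/dz = 4z + (-4) = 0 => z = 1
f(-3,3,1) = 1*(-3)^2 + 3*(3)^2 + 2*(1)^2 + 6*(-3) + -18*(3) + -4*(1) + 23 = -15
Hessian is diagonal with entries 2, 6, 4 > 0, confirmed minimum.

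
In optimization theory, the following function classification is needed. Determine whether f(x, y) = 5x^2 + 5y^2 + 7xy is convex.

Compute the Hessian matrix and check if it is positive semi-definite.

f(x,y) = 5x^2 + 5y^2 + 7xy
Hessian H = [[10, 7], [7, 10]]
trace(H) = 20, det(H) = 51
Eigenvalues: (20 +/- sqrt(196)) / 2 = 17, 3
Since both eigenvalues > 0, f is convex.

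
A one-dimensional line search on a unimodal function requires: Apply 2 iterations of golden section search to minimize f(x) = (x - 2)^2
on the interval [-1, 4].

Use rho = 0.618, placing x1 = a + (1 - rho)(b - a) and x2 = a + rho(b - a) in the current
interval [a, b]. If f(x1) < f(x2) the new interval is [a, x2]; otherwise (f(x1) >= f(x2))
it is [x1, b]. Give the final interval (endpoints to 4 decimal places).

Golden section search for min of f(x) = (x - 2)^2 on [-1, 4].
Each step: x1 = a + (1 - rho)(b - a), x2 = a + rho(b - a); if f(x1) < f(x2) keep [a, x2], otherwise keep [x1, b].
Step 1: [-1.0000, 4.0000], x1=0.9100 (f=1.1881), x2=2.0900 (f=0.0081); f(x1) > f(x2) => keep [0.9100, 4.0000]
Step 2: [0.9100, 4.0000], x1=2.0904 (f=0.0082), x2=2.8196 (f=0.6718); f(x1) < f(x2) => keep [0.9100, 2.8196]
Final interval: [0.9100, 2.8196]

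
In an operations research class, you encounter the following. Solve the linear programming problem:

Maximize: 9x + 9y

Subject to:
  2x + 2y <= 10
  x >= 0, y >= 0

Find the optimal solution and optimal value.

The feasible region has vertices at [(0, 0), (5, 0), (0, 5)].
Checking objective 9x + 9y at each vertex:
  (0, 0): 9*0 + 9*0 = 0
  (5, 0): 9*5 + 9*0 = 45
  (0, 5): 9*0 + 9*5 = 45
Maximum is 45 at (5, 0).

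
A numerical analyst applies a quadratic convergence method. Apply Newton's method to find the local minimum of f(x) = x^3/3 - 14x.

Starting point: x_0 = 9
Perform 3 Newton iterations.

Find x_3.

f(x) = x^3/3 - 14x
f'(x) = x^2 - 14, f''(x) = 2x
Newton update: x_{n+1} = x_n - (x_n^2 - 14)/(2*x_n)
Step 1: x_0 = 9, f'=67, f''=18, x_1 = 95/18
Step 2: x_1 = 95/18, f'=4489/324, f''=95/9, x_2 = 13561/3420
Step 3: x_2 = 13561/3420, f'=20151121/11696400, f''=13561/1710, x_3 = 347650321/92757240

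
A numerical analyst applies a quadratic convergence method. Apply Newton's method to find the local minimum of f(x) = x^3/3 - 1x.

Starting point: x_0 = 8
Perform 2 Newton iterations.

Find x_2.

f(x) = x^3/3 - 1x
f'(x) = x^2 - 1, f''(x) = 2x
Newton update: x_{n+1} = x_n - (x_n^2 - 1)/(2*x_n)
Step 1: x_0 = 8, f'=63, f''=16, x_1 = 65/16
Step 2: x_1 = 65/16, f'=3969/256, f''=65/8, x_2 = 4481/2080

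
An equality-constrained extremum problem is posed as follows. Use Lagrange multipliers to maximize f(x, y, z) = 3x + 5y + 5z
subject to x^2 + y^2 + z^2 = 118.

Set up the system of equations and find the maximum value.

Lagrange conditions: 3 = 2*lambda*x, 5 = 2*lambda*y, 5 = 2*lambda*z
So x:3 = y:5 = z:5, i.e. x = 3t, y = 5t, z = 5t
Constraint: t^2*(3^2 + 5^2 + 5^2) = 118
  t^2 * 59 = 118  =>  t = sqrt(2)
Maximum = 3*3t + 5*5t + 5*5t = 59*sqrt(2) = sqrt(6962)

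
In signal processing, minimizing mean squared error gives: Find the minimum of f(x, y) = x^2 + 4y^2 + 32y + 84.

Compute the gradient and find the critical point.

f(x,y) = x^2 + 4y^2 + 32y + 84
df/dx = 2x + (0) = 0  =>  x = 0
df/dy = 8y + (32) = 0  =>  y = -4
f(0, -4) = 1*(0)^2 + 4*(-4)^2 + 32*(-4) + 84 = 20
Hessian is diagonal with entries 2, 8 > 0, so this is a minimum.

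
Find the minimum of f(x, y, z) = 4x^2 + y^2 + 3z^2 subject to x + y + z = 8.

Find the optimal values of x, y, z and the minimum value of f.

Using Lagrange multipliers on f = 4x^2 + y^2 + 3z^2 with constraint x + y + z = 8:
Conditions: 2*4*x = lambda, 2*1*y = lambda, 2*3*z = lambda
So x = lambda/8, y = lambda/2, z = lambda/6
Substituting into constraint: lambda * (19/24) = 8
lambda = 192/19
x = 24/19, y = 96/19, z = 32/19
Minimum value = 768/19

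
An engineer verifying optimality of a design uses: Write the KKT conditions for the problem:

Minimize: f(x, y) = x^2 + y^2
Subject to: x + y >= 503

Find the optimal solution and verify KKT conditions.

KKT conditions for min x^2 + y^2 s.t. x + y >= 503:
Stationarity: 2x = mu, 2y = mu
So x = y = mu/2.
Complementary slackness: mu*(x + y - 503) = 0
Primal feasibility: x + y >= 503; dual feasibility: mu >= 0
If mu = 0 then x = y = 0, but 0 + 0 < 503 is infeasible, so the constraint is active.
Constraint active: x + y = 2*(mu/2) = 503 => mu = 503
x = y = 503/2, f = 253009/2
Verify: stationarity 2*(503/2) = 503 = mu; primal 503/2 + 503/2 = 503 >= 503; dual mu = 503 >= 0; complementary slackness 503*(503 - 503) = 0. All KKT conditions hold.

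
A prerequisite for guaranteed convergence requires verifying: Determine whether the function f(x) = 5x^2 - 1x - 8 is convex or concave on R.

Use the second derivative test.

f(x) = 5x^2 - 1x - 8
f'(x) = 10x - 1
f''(x) = 10
Since f''(x) = 10 > 0 for all x, f is convex on R.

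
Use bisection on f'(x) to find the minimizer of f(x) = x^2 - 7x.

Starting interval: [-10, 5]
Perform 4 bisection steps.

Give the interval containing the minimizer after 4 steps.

Finding critical point of f(x) = x^2 - 7x using bisection on f'(x) = 2x + -7.
f'(x) = 0 when x = 7/2.
Starting interval: [-10, 5]
Step 1: mid = -5/2, f'(mid) = -12, new interval = [-5/2, 5]
Step 2: mid = 5/4, f'(mid) = -9/2, new interval = [5/4, 5]
Step 3: mid = 25/8, f'(mid) = -3/4, new interval = [25/8, 5]
Step 4: mid = 65/16, f'(mid) = 9/8, new interval = [25/8, 65/16]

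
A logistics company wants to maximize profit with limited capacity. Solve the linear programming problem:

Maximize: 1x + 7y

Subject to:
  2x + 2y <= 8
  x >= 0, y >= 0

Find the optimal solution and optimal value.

The feasible region has vertices at [(0, 0), (4, 0), (0, 4)].
Checking objective 1x + 7y at each vertex:
  (0, 0): 1*0 + 7*0 = 0
  (4, 0): 1*4 + 7*0 = 4
  (0, 4): 1*0 + 7*4 = 28
Maximum is 28 at (0, 4).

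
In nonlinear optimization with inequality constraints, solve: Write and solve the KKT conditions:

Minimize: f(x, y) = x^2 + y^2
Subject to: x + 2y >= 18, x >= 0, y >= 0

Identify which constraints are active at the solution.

KKT conditions for min x^2 + y^2 s.t. 1x + 2y >= 18, x >= 0, y >= 0:
Stationarity: 2x = mu*1 + mu_x, 2y = mu*2 + mu_y, with mu, mu_x, mu_y >= 0
Complementary slackness: mu*(x + 2y - 18) = 0, mu_x*x = 0, mu_y*y = 0
(0, 0) is infeasible (1*0 + 2*0 < 18), so if mu = 0 stationarity would force x = mu_x/2 >= 0, y = mu_y/2 >= 0 with mu_x*x = mu_y*y = 0, i.e. x = y = 0: contradiction. Hence mu > 0 and x + 2y = 18 is active.
Try x > 0, y > 0 (so mu_x = mu_y = 0): x = 1*mu/2, y = 2*mu/2
Substitute: 1*(1*mu/2) + 2*(2*mu/2) = 18
  mu*5/2 = 18 => mu = 36/5
x* = 18/5 > 0, y* = 36/5 > 0, consistent with mu_x = mu_y = 0.
f is convex and the constraints are linear, so this KKT point is the global minimum.
f* = 324/5
Active constraints: x + 2y >= 18 (holds with equality, mu = 36/5 > 0); x >= 0 and y >= 0 are inactive (mu_x = mu_y = 0).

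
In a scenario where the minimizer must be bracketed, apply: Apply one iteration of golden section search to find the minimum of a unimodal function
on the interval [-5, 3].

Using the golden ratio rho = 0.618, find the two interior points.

Golden section search on [-5, 3].
Golden ratio rho = 0.618 (approx).
Interior points:
  x_1 = -5 + (1-0.618)*8 = -1.9440
  x_2 = -5 + 0.618*8 = -0.0560
Compare f(x_1) and f(x_2) to determine which subinterval to keep.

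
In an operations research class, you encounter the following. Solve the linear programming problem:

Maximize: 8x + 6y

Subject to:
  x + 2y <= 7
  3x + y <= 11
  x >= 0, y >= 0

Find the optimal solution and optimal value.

Feasible vertices: (0, 0), (0, 7/2), (3, 2), (11/3, 0)
Objective 8x + 6y at each:
  (0, 0): 0
  (0, 7/2): 21
  (3, 2): 36
  (11/3, 0): 88/3
Maximum is 36 at (3, 2).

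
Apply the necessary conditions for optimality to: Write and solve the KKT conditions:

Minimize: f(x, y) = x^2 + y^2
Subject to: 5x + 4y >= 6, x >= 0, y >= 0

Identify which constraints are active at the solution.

KKT conditions for min x^2 + y^2 s.t. 5x + 4y >= 6, x >= 0, y >= 0:
Stationarity: 2x = mu*5 + mu_x, 2y = mu*4 + mu_y, with mu, mu_x, mu_y >= 0
Complementary slackness: mu*(5x + 4y - 6) = 0, mu_x*x = 0, mu_y*y = 0
(0, 0) is infeasible (5*0 + 4*0 < 6), so if mu = 0 stationarity would force x = mu_x/2 >= 0, y = mu_y/2 >= 0 with mu_x*x = mu_y*y = 0, i.e. x = y = 0: contradiction. Hence mu > 0 and 5x + 4y = 6 is active.
Try x > 0, y > 0 (so mu_x = mu_y = 0): x = 5*mu/2, y = 4*mu/2
Substitute: 5*(5*mu/2) + 4*(4*mu/2) = 6
  mu*41/2 = 6 => mu = 12/41
x* = 30/41 > 0, y* = 24/41 > 0, consistent with mu_x = mu_y = 0.
f is convex and the constraints are linear, so this KKT point is the global minimum.
f* = 36/41
Active constraints: 5x + 4y >= 6 (holds with equality, mu = 12/41 > 0); x >= 0 and y >= 0 are inactive (mu_x = mu_y = 0).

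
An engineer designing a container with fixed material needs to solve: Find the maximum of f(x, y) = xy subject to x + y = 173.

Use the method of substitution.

Substitute y = 173 - x into f(x,y) = xy:
g(x) = x(173 - x) = 173x - x^2
g'(x) = 173 - 2x = 0  =>  x = 173/2
y = 173 - 173/2 = 173/2
Maximum value = (173/2) * (173/2) = 29929/4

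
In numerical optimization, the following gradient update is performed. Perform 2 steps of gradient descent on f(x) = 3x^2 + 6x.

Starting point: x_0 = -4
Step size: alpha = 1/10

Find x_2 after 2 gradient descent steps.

f(x) = 3x^2 + 6x, f'(x) = 6x + (6)
Step 1: f'(-4) = -18, x_1 = -4 - 1/10 * -18 = -11/5
Step 2: f'(-11/5) = -36/5, x_2 = -11/5 - 1/10 * -36/5 = -37/25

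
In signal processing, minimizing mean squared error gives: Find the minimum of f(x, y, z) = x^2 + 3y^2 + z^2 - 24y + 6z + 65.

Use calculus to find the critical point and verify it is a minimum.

f(x,y,z) = x^2 + 3y^2 + z^2 - 24y + 6z + 65
df/dx = 2x + (0) = 0 => x = 0
df/dy = 6y + (-24) = 0 => y = 4
df/dz = 2z + (6) = 0 => z = -3
f(0,4,-3) = 1*(0)^2 + 3*(4)^2 + 1*(-3)^2 + -24*(4) + 6*(-3) + 65 = 8
Hessian is diagonal with entries 2, 6, 2 > 0, confirmed minimum.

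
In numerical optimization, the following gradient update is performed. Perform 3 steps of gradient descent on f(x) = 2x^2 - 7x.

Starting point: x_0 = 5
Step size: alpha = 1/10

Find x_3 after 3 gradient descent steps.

f(x) = 2x^2 - 7x, f'(x) = 4x + (-7)
Step 1: f'(5) = 13, x_1 = 5 - 1/10 * 13 = 37/10
Step 2: f'(37/10) = 39/5, x_2 = 37/10 - 1/10 * 39/5 = 73/25
Step 3: f'(73/25) = 117/25, x_3 = 73/25 - 1/10 * 117/25 = 613/250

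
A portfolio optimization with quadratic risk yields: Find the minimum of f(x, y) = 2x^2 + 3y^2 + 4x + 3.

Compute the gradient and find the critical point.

f(x,y) = 2x^2 + 3y^2 + 4x + 3
df/dx = 4x + (4) = 0  =>  x = -1
df/dy = 6y + (0) = 0  =>  y = 0
f(-1, 0) = 2*(-1)^2 + 3*(0)^2 + 4*(-1) + 3 = 1
Hessian is diagonal with entries 4, 6 > 0, so this is a minimum.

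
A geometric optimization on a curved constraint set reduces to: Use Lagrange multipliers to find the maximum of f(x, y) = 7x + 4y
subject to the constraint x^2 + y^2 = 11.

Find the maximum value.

Set up Lagrange conditions: grad f = lambda * grad g
  7 = 2*lambda*x
  4 = 2*lambda*y
From these: x/y = 7/4, so x = 7t, y = 4t for some t.
Substitute into constraint: (7t)^2 + (4t)^2 = 11
  t^2 * 65 = 11
  t = sqrt(11/65)
Maximum = 7*x + 4*y = (7^2 + 4^2)*t = 65 * sqrt(11/65) = sqrt(715)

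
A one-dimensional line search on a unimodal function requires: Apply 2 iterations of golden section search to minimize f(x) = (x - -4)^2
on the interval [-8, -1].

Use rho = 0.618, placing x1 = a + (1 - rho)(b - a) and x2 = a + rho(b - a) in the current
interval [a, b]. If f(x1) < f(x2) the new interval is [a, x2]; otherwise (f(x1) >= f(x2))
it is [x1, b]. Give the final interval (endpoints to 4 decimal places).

Golden section search for min of f(x) = (x - -4)^2 on [-8, -1].
Each step: x1 = a + (1 - rho)(b - a), x2 = a + rho(b - a); if f(x1) < f(x2) keep [a, x2], otherwise keep [x1, b].
Step 1: [-8.0000, -1.0000], x1=-5.3260 (f=1.7583), x2=-3.6740 (f=0.1063); f(x1) > f(x2) => keep [-5.3260, -1.0000]
Step 2: [-5.3260, -1.0000], x1=-3.6735 (f=0.1066), x2=-2.6525 (f=1.8157); f(x1) < f(x2) => keep [-5.3260, -2.6525]
Final interval: [-5.3260, -2.6525]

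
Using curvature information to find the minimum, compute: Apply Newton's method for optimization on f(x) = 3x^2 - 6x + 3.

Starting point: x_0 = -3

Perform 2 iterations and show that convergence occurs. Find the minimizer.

f(x) = 3x^2 - 6x + 3, f'(x) = 6x + (-6), f''(x) = 6
Step 1: f'(-3) = -24, x_1 = -3 - -24/6 = 1
Step 2: f'(1) = 0, x_2 = 1 (converged)
Newton's method converges in 1 step for quadratics.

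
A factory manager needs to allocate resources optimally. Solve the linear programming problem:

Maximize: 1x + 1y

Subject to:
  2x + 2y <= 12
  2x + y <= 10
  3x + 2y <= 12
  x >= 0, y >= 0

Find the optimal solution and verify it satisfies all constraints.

Feasible vertices: (0, 0), (0, 6), (4, 0)
Objective 1x + 1y at each vertex:
  (0, 0): 0
  (0, 6): 6
  (4, 0): 4
Maximum is 6 at (0, 6).
Verify constraints at (x, y) = (0, 6):
  2*0 + 2*6 = 12 <= 12 (active)
  2*0 + 1*6 = 6 <= 10
  3*0 + 2*6 = 12 <= 12 (active)
  x = 0 >= 0, y = 6 >= 0. All constraints satisfied.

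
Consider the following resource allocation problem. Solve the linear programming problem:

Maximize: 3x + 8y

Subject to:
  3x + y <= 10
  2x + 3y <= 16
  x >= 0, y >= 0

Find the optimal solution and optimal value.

Feasible vertices: (0, 0), (0, 16/3), (2, 4), (10/3, 0)
Objective 3x + 8y at each:
  (0, 0): 0
  (0, 16/3): 128/3
  (2, 4): 38
  (10/3, 0): 10
Maximum is 128/3 at (0, 16/3).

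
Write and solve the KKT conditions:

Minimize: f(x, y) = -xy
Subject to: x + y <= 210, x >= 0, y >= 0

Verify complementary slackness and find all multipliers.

Problem: min -xy s.t. x + y <= 210 (multiplier lambda), x >= 0 (mu_x), y >= 0 (mu_y)
KKT stationarity: -y + lambda - mu_x = 0, -x + lambda - mu_y = 0, with lambda, mu_x, mu_y >= 0
Complementary slackness: lambda*(x + y - 210) = 0, mu_x*x = 0, mu_y*y = 0
If lambda = 0: y = -mu_x <= 0 and x = -mu_y <= 0 force x = y = 0 with f = 0; but x = y = 105 is feasible with f = -11025 < 0, so this is not the minimum. Hence lambda > 0 and x + y = 210.
Try x > 0, y > 0 (so mu_x = mu_y = 0): y = lambda, x = lambda => x = y = lambda
x + y = 210 => 2*lambda = 210 => lambda = 105
x* = y* = 105 > 0, consistent with mu_x = mu_y = 0.
(Any feasible point with x = 0 or y = 0 has f = 0 > -11025, so the minimum is not on those boundaries.)
min(-xy) = -11025 (i.e. max xy = 11025)
Multipliers: lambda = 105, mu_x = 0, mu_y = 0
Complementary slackness: lambda*(x + y - 210) = 105*(105 + 105 - 210) = 0, mu_x*x = 0*105 = 0, mu_y*y = 0*105 = 0. Satisfied.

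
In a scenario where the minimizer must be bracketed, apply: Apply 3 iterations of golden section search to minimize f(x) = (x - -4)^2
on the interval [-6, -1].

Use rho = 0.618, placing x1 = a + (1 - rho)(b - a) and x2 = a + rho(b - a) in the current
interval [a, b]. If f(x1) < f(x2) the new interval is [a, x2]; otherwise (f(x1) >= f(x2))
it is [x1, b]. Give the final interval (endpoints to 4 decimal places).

Golden section search for min of f(x) = (x - -4)^2 on [-6, -1].
Each step: x1 = a + (1 - rho)(b - a), x2 = a + rho(b - a); if f(x1) < f(x2) keep [a, x2], otherwise keep [x1, b].
Step 1: [-6.0000, -1.0000], x1=-4.0900 (f=0.0081), x2=-2.9100 (f=1.1881); f(x1) < f(x2) => keep [-6.0000, -2.9100]
Step 2: [-6.0000, -2.9100], x1=-4.8196 (f=0.6718), x2=-4.0904 (f=0.0082); f(x1) > f(x2) => keep [-4.8196, -2.9100]
Step 3: [-4.8196, -2.9100], x1=-4.0901 (f=0.0081), x2=-3.6395 (f=0.1300); f(x1) < f(x2) => keep [-4.8196, -3.6395]
Final interval: [-4.8196, -3.6395]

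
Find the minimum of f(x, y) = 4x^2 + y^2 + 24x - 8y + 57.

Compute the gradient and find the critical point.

f(x,y) = 4x^2 + y^2 + 24x - 8y + 57
df/dx = 8x + (24) = 0  =>  x = -3
df/dy = 2y + (-8) = 0  =>  y = 4
f(-3, 4) = 4*(-3)^2 + 1*(4)^2 + 24*(-3) + -8*(4) + 57 = 5
Hessian is diagonal with entries 8, 2 > 0, so this is a minimum.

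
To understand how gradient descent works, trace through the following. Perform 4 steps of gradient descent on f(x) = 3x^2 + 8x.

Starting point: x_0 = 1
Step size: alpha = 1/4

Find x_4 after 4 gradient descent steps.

f(x) = 3x^2 + 8x, f'(x) = 6x + (8)
Step 1: f'(1) = 14, x_1 = 1 - 1/4 * 14 = -5/2
Step 2: f'(-5/2) = -7, x_2 = -5/2 - 1/4 * -7 = -3/4
Step 3: f'(-3/4) = 7/2, x_3 = -3/4 - 1/4 * 7/2 = -13/8
Step 4: f'(-13/8) = -7/4, x_4 = -13/8 - 1/4 * -7/4 = -19/16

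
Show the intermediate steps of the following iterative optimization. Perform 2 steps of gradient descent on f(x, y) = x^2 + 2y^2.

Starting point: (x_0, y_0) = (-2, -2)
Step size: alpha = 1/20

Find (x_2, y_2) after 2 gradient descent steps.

f(x,y) = x^2 + 2y^2
grad_x = 2x + 0y, grad_y = 4y + 0x
Step 1: grad = (-4, -8), (-9/5, -8/5)
Step 2: grad = (-18/5, -32/5), (-81/50, -32/25)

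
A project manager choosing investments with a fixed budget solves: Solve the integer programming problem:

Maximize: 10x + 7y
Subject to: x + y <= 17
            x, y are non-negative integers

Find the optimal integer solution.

Objective: 10x + 7y, constraint: x + y <= 17
Coefficient of x is 10 >= coefficient of y is 7, so allocate the entire budget to x.
Optimal: x = 17, y = 0, value = 170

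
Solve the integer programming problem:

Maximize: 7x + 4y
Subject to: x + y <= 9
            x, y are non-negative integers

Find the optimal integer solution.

Objective: 7x + 4y, constraint: x + y <= 9
Coefficient of x is 7 >= coefficient of y is 4, so allocate the entire budget to x.
Optimal: x = 9, y = 0, value = 63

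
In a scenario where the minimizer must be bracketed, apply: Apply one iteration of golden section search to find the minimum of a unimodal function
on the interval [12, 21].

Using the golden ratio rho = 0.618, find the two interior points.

Golden section search on [12, 21].
Golden ratio rho = 0.618 (approx).
Interior points:
  x_1 = 12 + (1-0.618)*9 = 15.4380
  x_2 = 12 + 0.618*9 = 17.5620
Compare f(x_1) and f(x_2) to determine which subinterval to keep.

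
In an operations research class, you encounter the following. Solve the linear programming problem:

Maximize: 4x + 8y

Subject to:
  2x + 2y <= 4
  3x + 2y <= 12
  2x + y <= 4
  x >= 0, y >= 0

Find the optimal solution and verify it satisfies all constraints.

Feasible vertices: (0, 0), (0, 2), (2, 0)
Objective 4x + 8y at each vertex:
  (0, 0): 0
  (0, 2): 16
  (2, 0): 8
Maximum is 16 at (0, 2).
Verify constraints at (x, y) = (0, 2):
  2*0 + 2*2 = 4 <= 4 (active)
  3*0 + 2*2 = 4 <= 12
  2*0 + 1*2 = 2 <= 4
  x = 0 >= 0, y = 2 >= 0. All constraints satisfied.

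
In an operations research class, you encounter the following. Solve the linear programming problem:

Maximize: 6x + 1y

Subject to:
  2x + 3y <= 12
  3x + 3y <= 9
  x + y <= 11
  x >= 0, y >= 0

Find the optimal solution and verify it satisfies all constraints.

Feasible vertices: (0, 0), (0, 3), (3, 0)
Objective 6x + 1y at each vertex:
  (0, 0): 0
  (0, 3): 3
  (3, 0): 18
Maximum is 18 at (3, 0).
Verify constraints at (x, y) = (3, 0):
  2*3 + 3*0 = 6 <= 12
  3*3 + 3*0 = 9 <= 9 (active)
  1*3 + 1*0 = 3 <= 11
  x = 3 >= 0, y = 0 >= 0. All constraints satisfied.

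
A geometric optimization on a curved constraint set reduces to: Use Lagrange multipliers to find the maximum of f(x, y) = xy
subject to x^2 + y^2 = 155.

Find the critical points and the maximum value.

Lagrange conditions: y = 2*lambda*x and x = 2*lambda*y
If x = 0 then y = 0, violating the constraint, so x, y != 0.
Dividing: y/x = x/y => x^2 = y^2 => y = x or y = -x
Constraint: 2x^2 = 155 => x^2 = 155/2 => x = +/-sqrt(155/2)
Critical points: (sqrt(155/2), sqrt(155/2)), (-sqrt(155/2), -sqrt(155/2)), (sqrt(155/2), -sqrt(155/2)), (-sqrt(155/2), sqrt(155/2))
  y = x:  xy = x^2 = 155/2  at (sqrt(155/2), sqrt(155/2)) and (-sqrt(155/2), -sqrt(155/2))
  y = -x: xy = -x^2 = -155/2 at (sqrt(155/2), -sqrt(155/2)) and (-sqrt(155/2), sqrt(155/2))
Maximum xy = 155/2 at (sqrt(155/2), sqrt(155/2)) and (-sqrt(155/2), -sqrt(155/2))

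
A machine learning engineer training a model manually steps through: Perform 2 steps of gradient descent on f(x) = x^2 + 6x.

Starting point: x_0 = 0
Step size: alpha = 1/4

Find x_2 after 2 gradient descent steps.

f(x) = x^2 + 6x, f'(x) = 2x + (6)
Step 1: f'(0) = 6, x_1 = 0 - 1/4 * 6 = -3/2
Step 2: f'(-3/2) = 3, x_2 = -3/2 - 1/4 * 3 = -9/4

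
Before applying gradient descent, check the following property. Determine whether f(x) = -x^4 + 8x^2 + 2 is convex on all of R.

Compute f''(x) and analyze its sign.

f(x) = -x^4 + 8x^2 + 2
f'(x) = -4x^3 + 16x
f''(x) = -12x^2 + 16
f''(x) = -12x^2 + 16 -> -inf as |x| -> inf
Therefore, f is not globally convex on R.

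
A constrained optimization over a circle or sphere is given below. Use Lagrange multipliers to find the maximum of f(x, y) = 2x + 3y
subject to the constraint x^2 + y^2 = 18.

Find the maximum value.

Set up Lagrange conditions: grad f = lambda * grad g
  2 = 2*lambda*x
  3 = 2*lambda*y
From these: x/y = 2/3, so x = 2t, y = 3t for some t.
Substitute into constraint: (2t)^2 + (3t)^2 = 18
  t^2 * 13 = 18
  t = sqrt(18/13)
Maximum = 2*x + 3*y = (2^2 + 3^2)*t = 13 * sqrt(18/13) = sqrt(234)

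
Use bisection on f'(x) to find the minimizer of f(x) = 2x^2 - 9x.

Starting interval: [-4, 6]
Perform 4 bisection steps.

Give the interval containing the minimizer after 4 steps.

Finding critical point of f(x) = 2x^2 - 9x using bisection on f'(x) = 4x + -9.
f'(x) = 0 when x = 9/4.
Starting interval: [-4, 6]
Step 1: mid = 1, f'(mid) = -5, new interval = [1, 6]
Step 2: mid = 7/2, f'(mid) = 5, new interval = [1, 7/2]
Step 3: mid = 9/4, f'(mid) = 0, new interval = [9/4, 9/4]
Step 4: mid = 9/4, f'(mid) = 0, new interval = [9/4, 9/4]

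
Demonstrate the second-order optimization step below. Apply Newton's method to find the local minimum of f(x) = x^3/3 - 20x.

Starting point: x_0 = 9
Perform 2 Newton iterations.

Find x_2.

f(x) = x^3/3 - 20x
f'(x) = x^2 - 20, f''(x) = 2x
Newton update: x_{n+1} = x_n - (x_n^2 - 20)/(2*x_n)
Step 1: x_0 = 9, f'=61, f''=18, x_1 = 101/18
Step 2: x_1 = 101/18, f'=3721/324, f''=101/9, x_2 = 16681/3636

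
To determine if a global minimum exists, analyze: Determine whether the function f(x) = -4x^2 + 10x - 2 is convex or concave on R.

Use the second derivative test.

f(x) = -4x^2 + 10x - 2
f'(x) = -8x + 10
f''(x) = -8
Since f''(x) = -8 < 0 for all x, f is concave on R.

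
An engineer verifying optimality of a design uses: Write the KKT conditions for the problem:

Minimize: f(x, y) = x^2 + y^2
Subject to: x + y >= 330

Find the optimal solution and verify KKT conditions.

KKT conditions for min x^2 + y^2 s.t. x + y >= 330:
Stationarity: 2x = mu, 2y = mu
So x = y = mu/2.
Complementary slackness: mu*(x + y - 330) = 0
Primal feasibility: x + y >= 330; dual feasibility: mu >= 0
If mu = 0 then x = y = 0, but 0 + 0 < 330 is infeasible, so the constraint is active.
Constraint active: x + y = 2*(mu/2) = 330 => mu = 330
x = y = 165, f = 54450
Verify: stationarity 2*165 = 330 = mu; primal 165 + 165 = 330 >= 330; dual mu = 330 >= 0; complementary slackness 330*(330 - 330) = 0. All KKT conditions hold.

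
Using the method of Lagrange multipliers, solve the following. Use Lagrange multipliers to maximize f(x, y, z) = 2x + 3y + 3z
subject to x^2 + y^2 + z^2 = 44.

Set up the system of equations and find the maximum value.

Lagrange conditions: 2 = 2*lambda*x, 3 = 2*lambda*y, 3 = 2*lambda*z
So x:2 = y:3 = z:3, i.e. x = 2t, y = 3t, z = 3t
Constraint: t^2*(2^2 + 3^2 + 3^2) = 44
  t^2 * 22 = 44  =>  t = sqrt(2)
Maximum = 2*2t + 3*3t + 3*3t = 22*sqrt(2) = sqrt(968)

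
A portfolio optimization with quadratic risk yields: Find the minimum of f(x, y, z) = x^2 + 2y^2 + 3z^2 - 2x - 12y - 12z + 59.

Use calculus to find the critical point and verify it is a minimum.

f(x,y,z) = x^2 + 2y^2 + 3z^2 - 2x - 12y - 12z + 59
df/dx = 2x + (-2) = 0 => x = 1
df/dy = 4y + (-12) = 0 => y = 3
df/dz = 6z + (-12) = 0 => z = 2
f(1,3,2) = 1*(1)^2 + 2*(3)^2 + 3*(2)^2 + -2*(1) + -12*(3) + -12*(2) + 59 = 28
Hessian is diagonal with entries 2, 4, 6 > 0, confirmed minimum.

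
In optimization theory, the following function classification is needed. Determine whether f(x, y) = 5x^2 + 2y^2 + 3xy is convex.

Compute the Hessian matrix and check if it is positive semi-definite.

f(x,y) = 5x^2 + 2y^2 + 3xy
Hessian H = [[10, 3], [3, 4]]
trace(H) = 14, det(H) = 31
Eigenvalues: (14 +/- sqrt(72)) / 2 = 11.24, 2.757
Since both eigenvalues > 0, f is convex.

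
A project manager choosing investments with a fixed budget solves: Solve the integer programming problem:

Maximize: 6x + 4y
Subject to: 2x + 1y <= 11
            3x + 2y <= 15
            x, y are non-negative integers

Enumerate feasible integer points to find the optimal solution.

Constraint 1: 2x + 1y <= 11
Constraint 2: 3x + 2y <= 15
Feasible x range (need y >= 0): 0 <= x <= min(11/2, 15/3) => x in {0, ..., 5}.
Enumerate feasible integer points row by row (the coefficient of y is 4 > 0, so for each x the largest feasible y gives the best value):
  x = 0: y <= min((11 - 2*0)/1, (15 - 3*0)/2) => y in {0, ..., 7}; best 6*0 + 4*7 = 28
  x = 1: y <= min((11 - 2*1)/1, (15 - 3*1)/2) => y in {0, ..., 6}; best 6*1 + 4*6 = 30
  x = 2: y <= min((11 - 2*2)/1, (15 - 3*2)/2) => y in {0, ..., 4}; best 6*2 + 4*4 = 28
  x = 3: y <= min((11 - 2*3)/1, (15 - 3*3)/2) => y in {0, ..., 3}; best 6*3 + 4*3 = 30
  x = 4: y <= min((11 - 2*4)/1, (15 - 3*4)/2) => y in {0, ..., 1}; best 6*4 + 4*1 = 28
  x = 5: y <= min((11 - 2*5)/1, (15 - 3*5)/2) => y in {0}; best 6*5 + 4*0 = 30
The maximum 6x + 4y = 30 is achieved at x = 1, y = 6.
(The same value 30 is also attained at (3, 3), (5, 0).)
Check: 2*1 + 1*6 = 8 <= 11 and 3*1 + 2*6 = 15 <= 15.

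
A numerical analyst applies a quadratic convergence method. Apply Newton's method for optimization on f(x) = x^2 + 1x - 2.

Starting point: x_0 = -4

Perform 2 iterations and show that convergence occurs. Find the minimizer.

f(x) = x^2 + 1x - 2, f'(x) = 2x + (1), f''(x) = 2
Step 1: f'(-4) = -7, x_1 = -4 - -7/2 = -1/2
Step 2: f'(-1/2) = 0, x_2 = -1/2 (converged)
Newton's method converges in 1 step for quadratics.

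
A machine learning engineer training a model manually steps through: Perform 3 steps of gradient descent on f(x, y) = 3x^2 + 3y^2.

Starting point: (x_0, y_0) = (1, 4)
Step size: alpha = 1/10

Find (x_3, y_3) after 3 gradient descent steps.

f(x,y) = 3x^2 + 3y^2
grad_x = 6x + 0y, grad_y = 6y + 0x
Step 1: grad = (6, 24), (2/5, 8/5)
Step 2: grad = (12/5, 48/5), (4/25, 16/25)
Step 3: grad = (24/25, 96/25), (8/125, 32/125)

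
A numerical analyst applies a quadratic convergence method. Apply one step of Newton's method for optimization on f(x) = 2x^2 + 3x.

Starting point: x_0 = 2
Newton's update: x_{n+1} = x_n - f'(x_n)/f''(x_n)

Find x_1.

f(x) = 2x^2 + 3x
f'(x) = 4x + (3), f''(x) = 4
Newton step: x_1 = x_0 - f'(x_0)/f''(x_0)
f'(2) = 11
x_1 = 2 - 11/4 = -3/4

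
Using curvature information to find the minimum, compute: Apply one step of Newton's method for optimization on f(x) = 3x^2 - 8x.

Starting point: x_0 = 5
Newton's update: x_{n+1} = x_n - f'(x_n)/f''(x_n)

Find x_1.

f(x) = 3x^2 - 8x
f'(x) = 6x + (-8), f''(x) = 6
Newton step: x_1 = x_0 - f'(x_0)/f''(x_0)
f'(5) = 22
x_1 = 5 - 22/6 = 4/3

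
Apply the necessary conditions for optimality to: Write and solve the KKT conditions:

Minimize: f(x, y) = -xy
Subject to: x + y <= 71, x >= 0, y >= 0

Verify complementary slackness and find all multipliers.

Problem: min -xy s.t. x + y <= 71 (multiplier lambda), x >= 0 (mu_x), y >= 0 (mu_y)
KKT stationarity: -y + lambda - mu_x = 0, -x + lambda - mu_y = 0, with lambda, mu_x, mu_y >= 0
Complementary slackness: lambda*(x + y - 71) = 0, mu_x*x = 0, mu_y*y = 0
If lambda = 0: y = -mu_x <= 0 and x = -mu_y <= 0 force x = y = 0 with f = 0; but x = y = 71/2 is feasible with f = -5041/4 < 0, so this is not the minimum. Hence lambda > 0 and x + y = 71.
Try x > 0, y > 0 (so mu_x = mu_y = 0): y = lambda, x = lambda => x = y = lambda
x + y = 71 => 2*lambda = 71 => lambda = 71/2
x* = y* = 71/2 > 0, consistent with mu_x = mu_y = 0.
(Any feasible point with x = 0 or y = 0 has f = 0 > -5041/4, so the minimum is not on those boundaries.)
min(-xy) = -5041/4 (i.e. max xy = 5041/4)
Multipliers: lambda = 71/2, mu_x = 0, mu_y = 0
Complementary slackness: lambda*(x + y - 71) = 71/2*(71/2 + 71/2 - 71) = 0, mu_x*x = 0*71/2 = 0, mu_y*y = 0*71/2 = 0. Satisfied.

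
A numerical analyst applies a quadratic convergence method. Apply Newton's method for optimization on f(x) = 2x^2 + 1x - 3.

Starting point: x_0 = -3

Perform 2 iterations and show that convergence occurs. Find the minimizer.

f(x) = 2x^2 + 1x - 3, f'(x) = 4x + (1), f''(x) = 4
Step 1: f'(-3) = -11, x_1 = -3 - -11/4 = -1/4
Step 2: f'(-1/4) = 0, x_2 = -1/4 (converged)
Newton's method converges in 1 step for quadratics.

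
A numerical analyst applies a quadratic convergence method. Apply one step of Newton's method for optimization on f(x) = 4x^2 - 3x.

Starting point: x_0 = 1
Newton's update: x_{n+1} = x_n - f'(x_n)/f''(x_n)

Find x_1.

f(x) = 4x^2 - 3x
f'(x) = 8x + (-3), f''(x) = 8
Newton step: x_1 = x_0 - f'(x_0)/f''(x_0)
f'(1) = 5
x_1 = 1 - 5/8 = 3/8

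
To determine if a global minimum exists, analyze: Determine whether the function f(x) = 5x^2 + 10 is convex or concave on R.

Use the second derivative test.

f(x) = 5x^2 + 10
f'(x) = 10x + 0
f''(x) = 10
Since f''(x) = 10 > 0 for all x, f is convex on R.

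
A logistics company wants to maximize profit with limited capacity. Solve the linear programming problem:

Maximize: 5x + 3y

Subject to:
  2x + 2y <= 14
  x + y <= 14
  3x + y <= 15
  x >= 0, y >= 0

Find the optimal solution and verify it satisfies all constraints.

Feasible vertices: (0, 0), (0, 7), (4, 3), (5, 0)
Objective 5x + 3y at each vertex:
  (0, 0): 0
  (0, 7): 21
  (4, 3): 29
  (5, 0): 25
Maximum is 29 at (4, 3).
Verify constraints at (x, y) = (4, 3):
  2*4 + 2*3 = 14 <= 14 (active)
  1*4 + 1*3 = 7 <= 14
  3*4 + 1*3 = 15 <= 15 (active)
  x = 4 >= 0, y = 3 >= 0. All constraints satisfied.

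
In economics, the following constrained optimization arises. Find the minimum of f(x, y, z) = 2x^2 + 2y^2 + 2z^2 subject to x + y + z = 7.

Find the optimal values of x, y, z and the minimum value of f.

Using Lagrange multipliers on f = 2x^2 + 2y^2 + 2z^2 with constraint x + y + z = 7:
Conditions: 2*2*x = lambda, 2*2*y = lambda, 2*2*z = lambda
So x = lambda/4, y = lambda/4, z = lambda/4
Substituting into constraint: lambda * (3/4) = 7
lambda = 28/3
x = 7/3, y = 7/3, z = 7/3
Minimum value = 98/3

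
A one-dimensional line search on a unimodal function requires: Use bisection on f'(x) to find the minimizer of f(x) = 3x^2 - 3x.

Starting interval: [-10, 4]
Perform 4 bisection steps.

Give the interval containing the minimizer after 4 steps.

Finding critical point of f(x) = 3x^2 - 3x using bisection on f'(x) = 6x + -3.
f'(x) = 0 when x = 1/2.
Starting interval: [-10, 4]
Step 1: mid = -3, f'(mid) = -21, new interval = [-3, 4]
Step 2: mid = 1/2, f'(mid) = 0, new interval = [1/2, 1/2]
Step 3: mid = 1/2, f'(mid) = 0, new interval = [1/2, 1/2]
Step 4: mid = 1/2, f'(mid) = 0, new interval = [1/2, 1/2]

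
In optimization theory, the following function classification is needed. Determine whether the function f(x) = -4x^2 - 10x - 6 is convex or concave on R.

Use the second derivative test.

f(x) = -4x^2 - 10x - 6
f'(x) = -8x - 10
f''(x) = -8
Since f''(x) = -8 < 0 for all x, f is concave on R.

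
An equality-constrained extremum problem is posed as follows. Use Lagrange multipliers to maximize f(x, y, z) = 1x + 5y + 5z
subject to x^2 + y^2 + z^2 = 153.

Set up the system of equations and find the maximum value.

Lagrange conditions: 1 = 2*lambda*x, 5 = 2*lambda*y, 5 = 2*lambda*z
So x:1 = y:5 = z:5, i.e. x = 1t, y = 5t, z = 5t
Constraint: t^2*(1^2 + 5^2 + 5^2) = 153
  t^2 * 51 = 153  =>  t = sqrt(3)
Maximum = 1*1t + 5*5t + 5*5t = 51*sqrt(3) = sqrt(7803)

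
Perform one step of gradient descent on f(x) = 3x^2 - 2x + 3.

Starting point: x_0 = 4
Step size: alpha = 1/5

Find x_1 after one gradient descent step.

f(x) = 3x^2 - 2x + 3
f'(x) = 6x - 2
f'(4) = 6*4 + (-2) = 22
x_1 = x_0 - alpha * f'(x_0) = 4 - 1/5 * 22 = -2/5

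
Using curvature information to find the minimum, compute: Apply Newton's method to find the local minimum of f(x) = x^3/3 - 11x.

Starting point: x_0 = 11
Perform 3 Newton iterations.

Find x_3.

f(x) = x^3/3 - 11x
f'(x) = x^2 - 11, f''(x) = 2x
Newton update: x_{n+1} = x_n - (x_n^2 - 11)/(2*x_n)
Step 1: x_0 = 11, f'=110, f''=22, x_1 = 6
Step 2: x_1 = 6, f'=25, f''=12, x_2 = 47/12
Step 3: x_2 = 47/12, f'=625/144, f''=47/6, x_3 = 3793/1128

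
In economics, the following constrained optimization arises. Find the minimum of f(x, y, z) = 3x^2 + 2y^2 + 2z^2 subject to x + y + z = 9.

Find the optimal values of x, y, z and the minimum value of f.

Using Lagrange multipliers on f = 3x^2 + 2y^2 + 2z^2 with constraint x + y + z = 9:
Conditions: 2*3*x = lambda, 2*2*y = lambda, 2*2*z = lambda
So x = lambda/6, y = lambda/4, z = lambda/4
Substituting into constraint: lambda * (2/3) = 9
lambda = 27/2
x = 9/4, y = 27/8, z = 27/8
Minimum value = 243/4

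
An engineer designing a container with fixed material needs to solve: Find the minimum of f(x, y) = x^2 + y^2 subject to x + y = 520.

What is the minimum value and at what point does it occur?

Substitute y = 520 - x into f(x,y) = x^2 + y^2:
g(x) = x^2 + (520 - x)^2 = 2x^2 - 1040x + 270400
g'(x) = 4x - 1040 = 0  =>  x = 260
y = 520 - 260 = 260
Minimum value = 260^2 + 260^2 = 135200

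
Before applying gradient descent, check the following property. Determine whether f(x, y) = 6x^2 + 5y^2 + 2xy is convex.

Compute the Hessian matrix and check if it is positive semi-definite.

f(x,y) = 6x^2 + 5y^2 + 2xy
Hessian H = [[12, 2], [2, 10]]
trace(H) = 22, det(H) = 116
Eigenvalues: (22 +/- sqrt(20)) / 2 = 13.24, 8.764
Since both eigenvalues > 0, f is convex.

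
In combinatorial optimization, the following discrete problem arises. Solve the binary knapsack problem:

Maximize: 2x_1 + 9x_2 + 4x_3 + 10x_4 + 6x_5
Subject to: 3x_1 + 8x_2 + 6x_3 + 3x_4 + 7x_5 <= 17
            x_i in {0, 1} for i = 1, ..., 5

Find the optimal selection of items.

Items: item 1 (v=2, w=3), item 2 (v=9, w=8), item 3 (v=4, w=6), item 4 (v=10, w=3), item 5 (v=6, w=7)
Capacity: 17
Checking all 32 subsets (w = total weight, v = total value):
  {}: w = 0, v = 0
  {1}: w = 3, v = 2
  {2}: w = 8, v = 9
  {3}: w = 6, v = 4
  {4}: w = 3, v = 10
  {5}: w = 7, v = 6
  {1, 2}: w = 11, v = 11
  {1, 3}: w = 9, v = 6
  {1, 4}: w = 6, v = 12
  {1, 5}: w = 10, v = 8
  {2, 3}: w = 14, v = 13
  {2, 4}: w = 11, v = 19
  {2, 5}: w = 15, v = 15
  {3, 4}: w = 9, v = 14
  {3, 5}: w = 13, v = 10
  {4, 5}: w = 10, v = 16
  {1, 2, 3}: w = 17, v = 15
  {1, 2, 4}: w = 14, v = 21
  {1, 2, 5}: w = 18 > 17, infeasible
  {1, 3, 4}: w = 12, v = 16
  {1, 3, 5}: w = 16, v = 12
  {1, 4, 5}: w = 13, v = 18
  {2, 3, 4}: w = 17, v = 23
  {2, 3, 5}: w = 21 > 17, infeasible
  {2, 4, 5}: w = 18 > 17, infeasible
  {3, 4, 5}: w = 16, v = 20
  {1, 2, 3, 4}: w = 20 > 17, infeasible
  {1, 2, 3, 5}: w = 24 > 17, infeasible
  {1, 2, 4, 5}: w = 21 > 17, infeasible
  {1, 3, 4, 5}: w = 19 > 17, infeasible
  {2, 3, 4, 5}: w = 24 > 17, infeasible
  {1, 2, 3, 4, 5}: w = 27 > 17, infeasible
Best feasible subset: items [2, 3, 4]
Total weight: 17 <= 17, total value: 23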